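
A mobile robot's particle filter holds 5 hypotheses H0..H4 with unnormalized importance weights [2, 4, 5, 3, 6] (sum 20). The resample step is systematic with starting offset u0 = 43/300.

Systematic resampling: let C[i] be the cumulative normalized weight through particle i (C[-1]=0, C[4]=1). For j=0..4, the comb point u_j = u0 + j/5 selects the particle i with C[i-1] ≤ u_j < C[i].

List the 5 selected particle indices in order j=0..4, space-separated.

C = [1/10, 3/10, 11/20, 7/10, 1]
j=0: u_0=43/300 ∈ [1/10, 3/10) → index 1
j=1: u_1=103/300 ∈ [3/10, 11/20) → index 2
j=2: u_2=163/300 ∈ [3/10, 11/20) → index 2
j=3: u_3=223/300 ∈ [7/10, 1) → index 4
j=4: u_4=283/300 ∈ [7/10, 1) → index 4

1 2 2 4 4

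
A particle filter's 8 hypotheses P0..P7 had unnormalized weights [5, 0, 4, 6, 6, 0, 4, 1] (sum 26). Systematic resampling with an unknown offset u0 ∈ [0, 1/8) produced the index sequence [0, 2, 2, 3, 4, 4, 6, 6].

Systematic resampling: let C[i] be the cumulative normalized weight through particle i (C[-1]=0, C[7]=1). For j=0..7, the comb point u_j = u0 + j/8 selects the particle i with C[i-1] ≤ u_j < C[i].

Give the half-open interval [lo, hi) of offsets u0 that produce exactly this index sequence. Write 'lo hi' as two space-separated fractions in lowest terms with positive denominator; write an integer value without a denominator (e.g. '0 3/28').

C = [5/26, 5/26, 9/26, 15/26, 21/26, 21/26, 25/26, 1]
j=0 picked index 0: u0 ∈ [0, 5/26)
j=1 picked index 2: u0 ∈ [7/104, 23/104)
j=2 picked index 2: u0 ∈ [-3/52, 5/52)
j=3 picked index 3: u0 ∈ [-3/104, 21/104)
j=4 picked index 4: u0 ∈ [1/13, 4/13)
j=5 picked index 4: u0 ∈ [-5/104, 19/104)
j=6 picked index 6: u0 ∈ [3/52, 11/52)
j=7 picked index 6: u0 ∈ [-7/104, 9/104)
intersection: [1/13, 9/104)

1/13 9/104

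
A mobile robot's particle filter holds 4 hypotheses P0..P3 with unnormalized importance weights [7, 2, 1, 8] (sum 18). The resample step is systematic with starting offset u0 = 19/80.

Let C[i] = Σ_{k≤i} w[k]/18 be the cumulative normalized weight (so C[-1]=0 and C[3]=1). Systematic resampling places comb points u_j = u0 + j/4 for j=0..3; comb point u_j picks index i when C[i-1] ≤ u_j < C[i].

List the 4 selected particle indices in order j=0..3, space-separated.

C = [7/18, 1/2, 5/9, 1]
j=0: u_0=19/80 ∈ [0, 7/18) → index 0
j=1: u_1=39/80 ∈ [7/18, 1/2) → index 1
j=2: u_2=59/80 ∈ [5/9, 1) → index 3
j=3: u_3=79/80 ∈ [5/9, 1) → index 3

0 1 3 3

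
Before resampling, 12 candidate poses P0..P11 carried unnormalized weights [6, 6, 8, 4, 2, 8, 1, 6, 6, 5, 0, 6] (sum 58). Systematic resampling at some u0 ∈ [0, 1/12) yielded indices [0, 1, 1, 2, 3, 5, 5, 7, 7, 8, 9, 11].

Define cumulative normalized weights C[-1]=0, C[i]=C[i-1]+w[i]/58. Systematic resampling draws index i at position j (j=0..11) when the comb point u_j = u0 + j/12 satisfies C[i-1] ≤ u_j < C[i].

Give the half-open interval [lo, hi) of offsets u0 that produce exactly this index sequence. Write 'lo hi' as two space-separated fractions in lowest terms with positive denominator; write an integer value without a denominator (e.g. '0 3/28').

11/348 7/174

C = [3/29, 6/29, 10/29, 12/29, 13/29, 17/29, 35/58, 41/58, 47/58, 26/29, 26/29, 1]
j=0 picked index 0: u0 ∈ [0, 3/29)
j=1 picked index 1: u0 ∈ [7/348, 43/348)
j=2 picked index 1: u0 ∈ [-11/174, 7/174)
j=3 picked index 2: u0 ∈ [-5/116, 11/116)
j=4 picked index 3: u0 ∈ [1/87, 7/87)
j=5 picked index 5: u0 ∈ [11/348, 59/348)
j=6 picked index 5: u0 ∈ [-3/58, 5/58)
j=7 picked index 7: u0 ∈ [7/348, 43/348)
j=8 picked index 7: u0 ∈ [-11/174, 7/174)
j=9 picked index 8: u0 ∈ [-5/116, 7/116)
j=10 picked index 9: u0 ∈ [-2/87, 11/174)
j=11 picked index 11: u0 ∈ [-7/348, 1/12)
intersection: [11/348, 7/174)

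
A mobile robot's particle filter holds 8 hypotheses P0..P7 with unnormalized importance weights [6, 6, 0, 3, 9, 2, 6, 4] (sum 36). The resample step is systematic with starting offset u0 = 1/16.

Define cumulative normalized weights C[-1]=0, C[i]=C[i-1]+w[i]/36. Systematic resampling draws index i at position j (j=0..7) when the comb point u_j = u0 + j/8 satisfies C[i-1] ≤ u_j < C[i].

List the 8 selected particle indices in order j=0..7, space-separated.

0 1 1 4 4 5 6 7

C = [1/6, 1/3, 1/3, 5/12, 2/3, 13/18, 8/9, 1]
j=0: u_0=1/16 ∈ [0, 1/6) → index 0
j=1: u_1=3/16 ∈ [1/6, 1/3) → index 1
j=2: u_2=5/16 ∈ [1/6, 1/3) → index 1
j=3: u_3=7/16 ∈ [5/12, 2/3) → index 4
j=4: u_4=9/16 ∈ [5/12, 2/3) → index 4
j=5: u_5=11/16 ∈ [2/3, 13/18) → index 5
j=6: u_6=13/16 ∈ [13/18, 8/9) → index 6
j=7: u_7=15/16 ∈ [8/9, 1) → index 7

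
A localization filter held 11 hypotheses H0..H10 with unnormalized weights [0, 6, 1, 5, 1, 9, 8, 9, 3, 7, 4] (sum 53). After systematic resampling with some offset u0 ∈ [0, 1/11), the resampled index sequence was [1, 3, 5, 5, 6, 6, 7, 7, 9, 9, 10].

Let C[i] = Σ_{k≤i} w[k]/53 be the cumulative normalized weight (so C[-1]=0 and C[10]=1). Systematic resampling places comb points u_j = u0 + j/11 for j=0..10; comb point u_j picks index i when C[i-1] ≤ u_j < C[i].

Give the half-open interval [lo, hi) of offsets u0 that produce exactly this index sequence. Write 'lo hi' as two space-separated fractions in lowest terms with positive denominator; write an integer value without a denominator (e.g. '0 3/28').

38/583 1/11

C = [0, 6/53, 7/53, 12/53, 13/53, 22/53, 30/53, 39/53, 42/53, 49/53, 1]
j=0 picked index 1: u0 ∈ [0, 6/53)
j=1 picked index 3: u0 ∈ [24/583, 79/583)
j=2 picked index 5: u0 ∈ [37/583, 136/583)
j=3 picked index 5: u0 ∈ [-16/583, 83/583)
j=4 picked index 6: u0 ∈ [30/583, 118/583)
j=5 picked index 6: u0 ∈ [-23/583, 65/583)
j=6 picked index 7: u0 ∈ [12/583, 111/583)
j=7 picked index 7: u0 ∈ [-41/583, 58/583)
j=8 picked index 9: u0 ∈ [38/583, 115/583)
j=9 picked index 9: u0 ∈ [-15/583, 62/583)
j=10 picked index 10: u0 ∈ [9/583, 1/11)
intersection: [38/583, 1/11)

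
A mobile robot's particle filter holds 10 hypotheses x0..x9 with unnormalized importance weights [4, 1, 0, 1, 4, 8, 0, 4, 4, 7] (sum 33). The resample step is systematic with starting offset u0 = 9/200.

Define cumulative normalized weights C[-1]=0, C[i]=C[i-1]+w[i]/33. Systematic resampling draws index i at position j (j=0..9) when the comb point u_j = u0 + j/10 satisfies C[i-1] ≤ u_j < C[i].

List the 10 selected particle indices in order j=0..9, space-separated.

0 1 4 5 5 5 7 8 9 9

C = [4/33, 5/33, 5/33, 2/11, 10/33, 6/11, 6/11, 2/3, 26/33, 1]
j=0: u_0=9/200 ∈ [0, 4/33) → index 0
j=1: u_1=29/200 ∈ [4/33, 5/33) → index 1
j=2: u_2=49/200 ∈ [2/11, 10/33) → index 4
j=3: u_3=69/200 ∈ [10/33, 6/11) → index 5
j=4: u_4=89/200 ∈ [10/33, 6/11) → index 5
j=5: u_5=109/200 ∈ [10/33, 6/11) → index 5
j=6: u_6=129/200 ∈ [6/11, 2/3) → index 7
j=7: u_7=149/200 ∈ [2/3, 26/33) → index 8
j=8: u_8=169/200 ∈ [26/33, 1) → index 9
j=9: u_9=189/200 ∈ [26/33, 1) → index 9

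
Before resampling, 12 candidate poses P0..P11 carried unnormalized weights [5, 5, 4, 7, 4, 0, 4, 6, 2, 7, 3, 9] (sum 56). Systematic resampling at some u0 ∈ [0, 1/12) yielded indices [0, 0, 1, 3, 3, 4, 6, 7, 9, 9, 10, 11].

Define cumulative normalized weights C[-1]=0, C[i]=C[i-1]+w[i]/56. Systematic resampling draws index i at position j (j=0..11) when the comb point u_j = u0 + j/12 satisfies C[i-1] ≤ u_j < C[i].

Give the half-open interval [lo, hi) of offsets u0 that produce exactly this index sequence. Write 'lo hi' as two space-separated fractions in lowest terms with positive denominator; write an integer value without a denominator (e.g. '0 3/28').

0 1/168

C = [5/56, 5/28, 1/4, 3/8, 25/56, 25/56, 29/56, 5/8, 37/56, 11/14, 47/56, 1]
j=0 picked index 0: u0 ∈ [0, 5/56)
j=1 picked index 0: u0 ∈ [-1/12, 1/168)
j=2 picked index 1: u0 ∈ [-13/168, 1/84)
j=3 picked index 3: u0 ∈ [0, 1/8)
j=4 picked index 3: u0 ∈ [-1/12, 1/24)
j=5 picked index 4: u0 ∈ [-1/24, 5/168)
j=6 picked index 6: u0 ∈ [-3/56, 1/56)
j=7 picked index 7: u0 ∈ [-11/168, 1/24)
j=8 picked index 9: u0 ∈ [-1/168, 5/42)
j=9 picked index 9: u0 ∈ [-5/56, 1/28)
j=10 picked index 10: u0 ∈ [-1/21, 1/168)
j=11 picked index 11: u0 ∈ [-13/168, 1/12)
intersection: [0, 1/168)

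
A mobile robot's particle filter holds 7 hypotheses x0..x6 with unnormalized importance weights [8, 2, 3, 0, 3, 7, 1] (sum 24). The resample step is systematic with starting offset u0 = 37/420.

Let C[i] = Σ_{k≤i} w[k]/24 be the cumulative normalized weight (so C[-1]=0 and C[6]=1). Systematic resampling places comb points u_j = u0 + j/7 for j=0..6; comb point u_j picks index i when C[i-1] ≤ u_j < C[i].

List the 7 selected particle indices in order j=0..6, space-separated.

0 0 1 2 4 5 5

C = [1/3, 5/12, 13/24, 13/24, 2/3, 23/24, 1]
j=0: u_0=37/420 ∈ [0, 1/3) → index 0
j=1: u_1=97/420 ∈ [0, 1/3) → index 0
j=2: u_2=157/420 ∈ [1/3, 5/12) → index 1
j=3: u_3=31/60 ∈ [5/12, 13/24) → index 2
j=4: u_4=277/420 ∈ [13/24, 2/3) → index 4
j=5: u_5=337/420 ∈ [2/3, 23/24) → index 5
j=6: u_6=397/420 ∈ [2/3, 23/24) → index 5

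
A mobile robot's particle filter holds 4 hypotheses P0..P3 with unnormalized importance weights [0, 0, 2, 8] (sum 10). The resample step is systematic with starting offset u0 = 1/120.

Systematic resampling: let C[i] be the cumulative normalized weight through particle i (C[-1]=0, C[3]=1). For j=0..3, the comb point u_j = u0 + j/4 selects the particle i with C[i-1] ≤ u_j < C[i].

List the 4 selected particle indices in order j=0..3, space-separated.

2 3 3 3

C = [0, 0, 1/5, 1]
j=0: u_0=1/120 ∈ [0, 1/5) → index 2
j=1: u_1=31/120 ∈ [1/5, 1) → index 3
j=2: u_2=61/120 ∈ [1/5, 1) → index 3
j=3: u_3=91/120 ∈ [1/5, 1) → index 3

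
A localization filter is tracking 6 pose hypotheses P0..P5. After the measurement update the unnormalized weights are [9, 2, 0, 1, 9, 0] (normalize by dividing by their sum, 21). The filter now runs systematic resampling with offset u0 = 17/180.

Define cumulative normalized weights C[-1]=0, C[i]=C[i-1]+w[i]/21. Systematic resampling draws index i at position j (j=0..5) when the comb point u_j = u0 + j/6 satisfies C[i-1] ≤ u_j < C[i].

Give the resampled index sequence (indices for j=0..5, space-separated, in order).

0 0 0 4 4 4

C = [3/7, 11/21, 11/21, 4/7, 1, 1]
j=0: u_0=17/180 ∈ [0, 3/7) → index 0
j=1: u_1=47/180 ∈ [0, 3/7) → index 0
j=2: u_2=77/180 ∈ [0, 3/7) → index 0
j=3: u_3=107/180 ∈ [4/7, 1) → index 4
j=4: u_4=137/180 ∈ [4/7, 1) → index 4
j=5: u_5=167/180 ∈ [4/7, 1) → index 4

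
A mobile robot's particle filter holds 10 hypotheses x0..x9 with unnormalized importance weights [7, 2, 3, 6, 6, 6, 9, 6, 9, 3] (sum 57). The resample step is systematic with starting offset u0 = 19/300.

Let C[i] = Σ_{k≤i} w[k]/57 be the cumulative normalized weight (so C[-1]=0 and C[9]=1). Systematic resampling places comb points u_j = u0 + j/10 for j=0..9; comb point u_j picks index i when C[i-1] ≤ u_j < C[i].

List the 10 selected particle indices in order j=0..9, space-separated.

C = [7/57, 3/19, 4/19, 6/19, 8/19, 10/19, 13/19, 15/19, 18/19, 1]
j=0: u_0=19/300 ∈ [0, 7/57) → index 0
j=1: u_1=49/300 ∈ [3/19, 4/19) → index 2
j=2: u_2=79/300 ∈ [4/19, 6/19) → index 3
j=3: u_3=109/300 ∈ [6/19, 8/19) → index 4
j=4: u_4=139/300 ∈ [8/19, 10/19) → index 5
j=5: u_5=169/300 ∈ [10/19, 13/19) → index 6
j=6: u_6=199/300 ∈ [10/19, 13/19) → index 6
j=7: u_7=229/300 ∈ [13/19, 15/19) → index 7
j=8: u_8=259/300 ∈ [15/19, 18/19) → index 8
j=9: u_9=289/300 ∈ [18/19, 1) → index 9

0 2 3 4 5 6 6 7 8 9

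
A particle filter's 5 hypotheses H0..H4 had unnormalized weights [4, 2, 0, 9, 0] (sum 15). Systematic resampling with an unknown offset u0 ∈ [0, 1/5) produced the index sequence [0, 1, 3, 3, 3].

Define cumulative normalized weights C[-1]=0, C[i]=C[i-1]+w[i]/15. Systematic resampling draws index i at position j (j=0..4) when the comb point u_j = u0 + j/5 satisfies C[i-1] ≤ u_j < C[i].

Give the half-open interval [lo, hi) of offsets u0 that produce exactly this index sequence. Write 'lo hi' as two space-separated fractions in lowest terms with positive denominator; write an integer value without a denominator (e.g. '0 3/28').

C = [4/15, 2/5, 2/5, 1, 1]
j=0 picked index 0: u0 ∈ [0, 4/15)
j=1 picked index 1: u0 ∈ [1/15, 1/5)
j=2 picked index 3: u0 ∈ [0, 3/5)
j=3 picked index 3: u0 ∈ [-1/5, 2/5)
j=4 picked index 3: u0 ∈ [-2/5, 1/5)
intersection: [1/15, 1/5)

1/15 1/5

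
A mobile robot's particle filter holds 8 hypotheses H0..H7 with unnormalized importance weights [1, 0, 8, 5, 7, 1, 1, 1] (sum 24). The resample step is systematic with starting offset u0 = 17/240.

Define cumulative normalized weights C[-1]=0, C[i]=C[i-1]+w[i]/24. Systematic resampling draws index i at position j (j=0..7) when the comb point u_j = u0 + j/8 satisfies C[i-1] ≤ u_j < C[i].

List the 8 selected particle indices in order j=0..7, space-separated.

2 2 2 3 3 4 4 6

C = [1/24, 1/24, 3/8, 7/12, 7/8, 11/12, 23/24, 1]
j=0: u_0=17/240 ∈ [1/24, 3/8) → index 2
j=1: u_1=47/240 ∈ [1/24, 3/8) → index 2
j=2: u_2=77/240 ∈ [1/24, 3/8) → index 2
j=3: u_3=107/240 ∈ [3/8, 7/12) → index 3
j=4: u_4=137/240 ∈ [3/8, 7/12) → index 3
j=5: u_5=167/240 ∈ [7/12, 7/8) → index 4
j=6: u_6=197/240 ∈ [7/12, 7/8) → index 4
j=7: u_7=227/240 ∈ [11/12, 23/24) → index 6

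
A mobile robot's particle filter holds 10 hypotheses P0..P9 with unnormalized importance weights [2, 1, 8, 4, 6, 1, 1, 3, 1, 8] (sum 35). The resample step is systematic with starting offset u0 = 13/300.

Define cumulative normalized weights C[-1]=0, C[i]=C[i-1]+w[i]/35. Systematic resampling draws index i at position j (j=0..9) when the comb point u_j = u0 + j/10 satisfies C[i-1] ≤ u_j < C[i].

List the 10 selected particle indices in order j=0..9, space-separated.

C = [2/35, 3/35, 11/35, 3/7, 3/5, 22/35, 23/35, 26/35, 27/35, 1]
j=0: u_0=13/300 ∈ [0, 2/35) → index 0
j=1: u_1=43/300 ∈ [3/35, 11/35) → index 2
j=2: u_2=73/300 ∈ [3/35, 11/35) → index 2
j=3: u_3=103/300 ∈ [11/35, 3/7) → index 3
j=4: u_4=133/300 ∈ [3/7, 3/5) → index 4
j=5: u_5=163/300 ∈ [3/7, 3/5) → index 4
j=6: u_6=193/300 ∈ [22/35, 23/35) → index 6
j=7: u_7=223/300 ∈ [26/35, 27/35) → index 8
j=8: u_8=253/300 ∈ [27/35, 1) → index 9
j=9: u_9=283/300 ∈ [27/35, 1) → index 9

0 2 2 3 4 4 6 8 9 9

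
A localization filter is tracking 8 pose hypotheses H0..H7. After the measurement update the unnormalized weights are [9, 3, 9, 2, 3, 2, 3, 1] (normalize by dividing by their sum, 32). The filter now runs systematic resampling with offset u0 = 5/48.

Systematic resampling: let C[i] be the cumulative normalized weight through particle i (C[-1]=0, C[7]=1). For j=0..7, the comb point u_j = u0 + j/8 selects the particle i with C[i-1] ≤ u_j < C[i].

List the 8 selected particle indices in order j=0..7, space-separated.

0 0 1 2 2 4 5 7

C = [9/32, 3/8, 21/32, 23/32, 13/16, 7/8, 31/32, 1]
j=0: u_0=5/48 ∈ [0, 9/32) → index 0
j=1: u_1=11/48 ∈ [0, 9/32) → index 0
j=2: u_2=17/48 ∈ [9/32, 3/8) → index 1
j=3: u_3=23/48 ∈ [3/8, 21/32) → index 2
j=4: u_4=29/48 ∈ [3/8, 21/32) → index 2
j=5: u_5=35/48 ∈ [23/32, 13/16) → index 4
j=6: u_6=41/48 ∈ [13/16, 7/8) → index 5
j=7: u_7=47/48 ∈ [31/32, 1) → index 7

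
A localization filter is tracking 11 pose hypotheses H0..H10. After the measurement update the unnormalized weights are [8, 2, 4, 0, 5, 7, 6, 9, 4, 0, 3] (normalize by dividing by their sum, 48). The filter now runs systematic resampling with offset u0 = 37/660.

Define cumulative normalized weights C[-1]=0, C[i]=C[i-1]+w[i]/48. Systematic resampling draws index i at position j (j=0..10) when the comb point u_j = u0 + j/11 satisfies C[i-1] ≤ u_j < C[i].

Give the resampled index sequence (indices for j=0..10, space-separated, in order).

0 0 2 4 5 5 6 7 7 8 10

C = [1/6, 5/24, 7/24, 7/24, 19/48, 13/24, 2/3, 41/48, 15/16, 15/16, 1]
j=0: u_0=37/660 ∈ [0, 1/6) → index 0
j=1: u_1=97/660 ∈ [0, 1/6) → index 0
j=2: u_2=157/660 ∈ [5/24, 7/24) → index 2
j=3: u_3=217/660 ∈ [7/24, 19/48) → index 4
j=4: u_4=277/660 ∈ [19/48, 13/24) → index 5
j=5: u_5=337/660 ∈ [19/48, 13/24) → index 5
j=6: u_6=397/660 ∈ [13/24, 2/3) → index 6
j=7: u_7=457/660 ∈ [2/3, 41/48) → index 7
j=8: u_8=47/60 ∈ [2/3, 41/48) → index 7
j=9: u_9=577/660 ∈ [41/48, 15/16) → index 8
j=10: u_10=637/660 ∈ [15/16, 1) → index 10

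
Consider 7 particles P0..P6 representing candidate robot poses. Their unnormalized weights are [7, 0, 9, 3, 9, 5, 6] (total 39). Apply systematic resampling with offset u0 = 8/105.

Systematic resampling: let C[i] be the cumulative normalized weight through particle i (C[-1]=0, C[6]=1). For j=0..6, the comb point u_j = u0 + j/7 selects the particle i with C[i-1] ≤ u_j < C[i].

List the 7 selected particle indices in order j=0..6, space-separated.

0 2 2 4 4 5 6

C = [7/39, 7/39, 16/39, 19/39, 28/39, 11/13, 1]
j=0: u_0=8/105 ∈ [0, 7/39) → index 0
j=1: u_1=23/105 ∈ [7/39, 16/39) → index 2
j=2: u_2=38/105 ∈ [7/39, 16/39) → index 2
j=3: u_3=53/105 ∈ [19/39, 28/39) → index 4
j=4: u_4=68/105 ∈ [19/39, 28/39) → index 4
j=5: u_5=83/105 ∈ [28/39, 11/13) → index 5
j=6: u_6=14/15 ∈ [11/13, 1) → index 6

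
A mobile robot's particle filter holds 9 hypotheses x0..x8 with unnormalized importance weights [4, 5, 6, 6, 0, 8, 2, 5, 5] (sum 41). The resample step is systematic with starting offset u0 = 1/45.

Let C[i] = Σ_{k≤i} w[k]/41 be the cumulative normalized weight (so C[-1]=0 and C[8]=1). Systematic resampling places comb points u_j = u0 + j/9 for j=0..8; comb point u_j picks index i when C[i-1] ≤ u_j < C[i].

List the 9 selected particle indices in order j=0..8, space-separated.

C = [4/41, 9/41, 15/41, 21/41, 21/41, 29/41, 31/41, 36/41, 1]
j=0: u_0=1/45 ∈ [0, 4/41) → index 0
j=1: u_1=2/15 ∈ [4/41, 9/41) → index 1
j=2: u_2=11/45 ∈ [9/41, 15/41) → index 2
j=3: u_3=16/45 ∈ [9/41, 15/41) → index 2
j=4: u_4=7/15 ∈ [15/41, 21/41) → index 3
j=5: u_5=26/45 ∈ [21/41, 29/41) → index 5
j=6: u_6=31/45 ∈ [21/41, 29/41) → index 5
j=7: u_7=4/5 ∈ [31/41, 36/41) → index 7
j=8: u_8=41/45 ∈ [36/41, 1) → index 8

0 1 2 2 3 5 5 7 8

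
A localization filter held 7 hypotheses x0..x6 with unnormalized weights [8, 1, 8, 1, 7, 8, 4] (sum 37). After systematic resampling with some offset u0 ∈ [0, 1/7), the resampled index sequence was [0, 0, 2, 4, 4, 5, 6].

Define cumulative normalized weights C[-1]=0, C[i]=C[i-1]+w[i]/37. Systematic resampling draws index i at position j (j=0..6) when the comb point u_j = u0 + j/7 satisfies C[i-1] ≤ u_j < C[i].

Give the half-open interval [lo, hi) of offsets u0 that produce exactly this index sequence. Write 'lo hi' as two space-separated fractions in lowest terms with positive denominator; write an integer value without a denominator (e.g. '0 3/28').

C = [8/37, 9/37, 17/37, 18/37, 25/37, 33/37, 1]
j=0 picked index 0: u0 ∈ [0, 8/37)
j=1 picked index 0: u0 ∈ [-1/7, 19/259)
j=2 picked index 2: u0 ∈ [-11/259, 45/259)
j=3 picked index 4: u0 ∈ [15/259, 64/259)
j=4 picked index 4: u0 ∈ [-22/259, 27/259)
j=5 picked index 5: u0 ∈ [-10/259, 46/259)
j=6 picked index 6: u0 ∈ [9/259, 1/7)
intersection: [15/259, 19/259)

15/259 19/259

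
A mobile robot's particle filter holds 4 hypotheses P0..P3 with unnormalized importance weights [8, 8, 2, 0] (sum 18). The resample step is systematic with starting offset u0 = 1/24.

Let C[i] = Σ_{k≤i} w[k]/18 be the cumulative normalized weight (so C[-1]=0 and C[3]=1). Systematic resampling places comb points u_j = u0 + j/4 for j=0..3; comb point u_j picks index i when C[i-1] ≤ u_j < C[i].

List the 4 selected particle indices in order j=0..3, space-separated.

C = [4/9, 8/9, 1, 1]
j=0: u_0=1/24 ∈ [0, 4/9) → index 0
j=1: u_1=7/24 ∈ [0, 4/9) → index 0
j=2: u_2=13/24 ∈ [4/9, 8/9) → index 1
j=3: u_3=19/24 ∈ [4/9, 8/9) → index 1

0 0 1 1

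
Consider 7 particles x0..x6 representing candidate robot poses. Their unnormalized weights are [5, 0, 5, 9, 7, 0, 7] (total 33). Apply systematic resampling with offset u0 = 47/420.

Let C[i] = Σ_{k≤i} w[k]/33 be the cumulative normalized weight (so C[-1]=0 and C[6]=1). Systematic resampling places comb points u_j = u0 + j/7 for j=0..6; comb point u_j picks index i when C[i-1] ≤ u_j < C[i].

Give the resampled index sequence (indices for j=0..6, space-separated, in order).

0 2 3 3 4 6 6

C = [5/33, 5/33, 10/33, 19/33, 26/33, 26/33, 1]
j=0: u_0=47/420 ∈ [0, 5/33) → index 0
j=1: u_1=107/420 ∈ [5/33, 10/33) → index 2
j=2: u_2=167/420 ∈ [10/33, 19/33) → index 3
j=3: u_3=227/420 ∈ [10/33, 19/33) → index 3
j=4: u_4=41/60 ∈ [19/33, 26/33) → index 4
j=5: u_5=347/420 ∈ [26/33, 1) → index 6
j=6: u_6=407/420 ∈ [26/33, 1) → index 6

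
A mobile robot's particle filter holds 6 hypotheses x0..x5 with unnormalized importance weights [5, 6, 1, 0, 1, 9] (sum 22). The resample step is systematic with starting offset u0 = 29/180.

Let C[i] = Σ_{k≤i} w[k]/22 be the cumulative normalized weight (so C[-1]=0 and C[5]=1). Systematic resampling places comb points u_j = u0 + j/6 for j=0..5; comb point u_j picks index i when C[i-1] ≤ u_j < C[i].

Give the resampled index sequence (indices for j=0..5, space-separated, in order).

0 1 1 5 5 5

C = [5/22, 1/2, 6/11, 6/11, 13/22, 1]
j=0: u_0=29/180 ∈ [0, 5/22) → index 0
j=1: u_1=59/180 ∈ [5/22, 1/2) → index 1
j=2: u_2=89/180 ∈ [5/22, 1/2) → index 1
j=3: u_3=119/180 ∈ [13/22, 1) → index 5
j=4: u_4=149/180 ∈ [13/22, 1) → index 5
j=5: u_5=179/180 ∈ [13/22, 1) → index 5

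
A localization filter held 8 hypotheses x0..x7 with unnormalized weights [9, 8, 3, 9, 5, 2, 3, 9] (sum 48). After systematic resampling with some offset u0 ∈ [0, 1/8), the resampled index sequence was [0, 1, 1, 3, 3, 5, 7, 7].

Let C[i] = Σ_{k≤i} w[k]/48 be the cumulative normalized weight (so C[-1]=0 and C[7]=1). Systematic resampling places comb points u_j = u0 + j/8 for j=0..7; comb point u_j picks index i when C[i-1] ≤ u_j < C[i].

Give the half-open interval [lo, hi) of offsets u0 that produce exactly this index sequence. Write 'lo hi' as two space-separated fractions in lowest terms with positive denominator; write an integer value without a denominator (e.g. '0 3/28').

1/12 5/48

C = [3/16, 17/48, 5/12, 29/48, 17/24, 3/4, 13/16, 1]
j=0 picked index 0: u0 ∈ [0, 3/16)
j=1 picked index 1: u0 ∈ [1/16, 11/48)
j=2 picked index 1: u0 ∈ [-1/16, 5/48)
j=3 picked index 3: u0 ∈ [1/24, 11/48)
j=4 picked index 3: u0 ∈ [-1/12, 5/48)
j=5 picked index 5: u0 ∈ [1/12, 1/8)
j=6 picked index 7: u0 ∈ [1/16, 1/4)
j=7 picked index 7: u0 ∈ [-1/16, 1/8)
intersection: [1/12, 5/48)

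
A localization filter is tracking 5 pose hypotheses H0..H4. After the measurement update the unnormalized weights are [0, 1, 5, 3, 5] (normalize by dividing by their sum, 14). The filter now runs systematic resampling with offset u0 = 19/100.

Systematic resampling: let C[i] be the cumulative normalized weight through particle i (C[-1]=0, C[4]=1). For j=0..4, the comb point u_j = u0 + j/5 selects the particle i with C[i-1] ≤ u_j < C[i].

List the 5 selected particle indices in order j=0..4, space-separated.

2 2 3 4 4

C = [0, 1/14, 3/7, 9/14, 1]
j=0: u_0=19/100 ∈ [1/14, 3/7) → index 2
j=1: u_1=39/100 ∈ [1/14, 3/7) → index 2
j=2: u_2=59/100 ∈ [3/7, 9/14) → index 3
j=3: u_3=79/100 ∈ [9/14, 1) → index 4
j=4: u_4=99/100 ∈ [9/14, 1) → index 4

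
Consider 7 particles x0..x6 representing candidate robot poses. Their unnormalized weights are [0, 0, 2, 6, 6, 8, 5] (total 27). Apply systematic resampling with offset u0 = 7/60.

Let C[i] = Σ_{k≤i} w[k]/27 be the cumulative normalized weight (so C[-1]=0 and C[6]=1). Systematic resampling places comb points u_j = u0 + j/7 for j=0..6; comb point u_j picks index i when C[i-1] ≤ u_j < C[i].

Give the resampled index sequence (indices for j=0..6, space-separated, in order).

C = [0, 0, 2/27, 8/27, 14/27, 22/27, 1]
j=0: u_0=7/60 ∈ [2/27, 8/27) → index 3
j=1: u_1=109/420 ∈ [2/27, 8/27) → index 3
j=2: u_2=169/420 ∈ [8/27, 14/27) → index 4
j=3: u_3=229/420 ∈ [14/27, 22/27) → index 5
j=4: u_4=289/420 ∈ [14/27, 22/27) → index 5
j=5: u_5=349/420 ∈ [22/27, 1) → index 6
j=6: u_6=409/420 ∈ [22/27, 1) → index 6

3 3 4 5 5 6 6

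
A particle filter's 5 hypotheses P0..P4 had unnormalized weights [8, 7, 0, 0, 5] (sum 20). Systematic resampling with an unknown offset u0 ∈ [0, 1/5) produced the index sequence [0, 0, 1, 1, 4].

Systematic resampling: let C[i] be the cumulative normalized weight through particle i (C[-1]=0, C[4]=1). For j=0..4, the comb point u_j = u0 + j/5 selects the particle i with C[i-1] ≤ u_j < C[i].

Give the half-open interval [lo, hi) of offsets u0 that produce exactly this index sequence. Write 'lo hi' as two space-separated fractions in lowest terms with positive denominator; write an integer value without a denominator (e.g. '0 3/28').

0 3/20

C = [2/5, 3/4, 3/4, 3/4, 1]
j=0 picked index 0: u0 ∈ [0, 2/5)
j=1 picked index 0: u0 ∈ [-1/5, 1/5)
j=2 picked index 1: u0 ∈ [0, 7/20)
j=3 picked index 1: u0 ∈ [-1/5, 3/20)
j=4 picked index 4: u0 ∈ [-1/20, 1/5)
intersection: [0, 3/20)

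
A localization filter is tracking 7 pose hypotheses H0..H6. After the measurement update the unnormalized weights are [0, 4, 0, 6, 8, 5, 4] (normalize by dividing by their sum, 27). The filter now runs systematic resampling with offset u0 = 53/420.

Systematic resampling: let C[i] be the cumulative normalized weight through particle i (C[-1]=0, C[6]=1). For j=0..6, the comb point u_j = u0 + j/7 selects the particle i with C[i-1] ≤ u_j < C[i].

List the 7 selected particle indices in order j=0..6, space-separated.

1 3 4 4 5 5 6

C = [0, 4/27, 4/27, 10/27, 2/3, 23/27, 1]
j=0: u_0=53/420 ∈ [0, 4/27) → index 1
j=1: u_1=113/420 ∈ [4/27, 10/27) → index 3
j=2: u_2=173/420 ∈ [10/27, 2/3) → index 4
j=3: u_3=233/420 ∈ [10/27, 2/3) → index 4
j=4: u_4=293/420 ∈ [2/3, 23/27) → index 5
j=5: u_5=353/420 ∈ [2/3, 23/27) → index 5
j=6: u_6=59/60 ∈ [23/27, 1) → index 6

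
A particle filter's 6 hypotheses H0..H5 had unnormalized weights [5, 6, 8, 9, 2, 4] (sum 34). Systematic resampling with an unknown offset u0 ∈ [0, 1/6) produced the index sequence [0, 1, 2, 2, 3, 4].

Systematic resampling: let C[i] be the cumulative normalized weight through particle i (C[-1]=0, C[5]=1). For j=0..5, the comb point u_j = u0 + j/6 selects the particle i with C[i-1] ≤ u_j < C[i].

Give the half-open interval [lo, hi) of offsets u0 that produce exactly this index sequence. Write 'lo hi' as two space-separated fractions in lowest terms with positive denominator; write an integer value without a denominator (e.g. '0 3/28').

C = [5/34, 11/34, 19/34, 14/17, 15/17, 1]
j=0 picked index 0: u0 ∈ [0, 5/34)
j=1 picked index 1: u0 ∈ [-1/51, 8/51)
j=2 picked index 2: u0 ∈ [-1/102, 23/102)
j=3 picked index 2: u0 ∈ [-3/17, 1/17)
j=4 picked index 3: u0 ∈ [-11/102, 8/51)
j=5 picked index 4: u0 ∈ [-1/102, 5/102)
intersection: [0, 5/102)

0 5/102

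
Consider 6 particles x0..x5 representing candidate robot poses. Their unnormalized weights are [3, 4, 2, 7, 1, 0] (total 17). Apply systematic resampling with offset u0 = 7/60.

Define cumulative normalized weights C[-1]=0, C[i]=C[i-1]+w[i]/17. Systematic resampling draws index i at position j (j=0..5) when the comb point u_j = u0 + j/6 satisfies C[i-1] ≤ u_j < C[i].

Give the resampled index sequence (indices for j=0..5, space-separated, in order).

C = [3/17, 7/17, 9/17, 16/17, 1, 1]
j=0: u_0=7/60 ∈ [0, 3/17) → index 0
j=1: u_1=17/60 ∈ [3/17, 7/17) → index 1
j=2: u_2=9/20 ∈ [7/17, 9/17) → index 2
j=3: u_3=37/60 ∈ [9/17, 16/17) → index 3
j=4: u_4=47/60 ∈ [9/17, 16/17) → index 3
j=5: u_5=19/20 ∈ [16/17, 1) → index 4

0 1 2 3 3 4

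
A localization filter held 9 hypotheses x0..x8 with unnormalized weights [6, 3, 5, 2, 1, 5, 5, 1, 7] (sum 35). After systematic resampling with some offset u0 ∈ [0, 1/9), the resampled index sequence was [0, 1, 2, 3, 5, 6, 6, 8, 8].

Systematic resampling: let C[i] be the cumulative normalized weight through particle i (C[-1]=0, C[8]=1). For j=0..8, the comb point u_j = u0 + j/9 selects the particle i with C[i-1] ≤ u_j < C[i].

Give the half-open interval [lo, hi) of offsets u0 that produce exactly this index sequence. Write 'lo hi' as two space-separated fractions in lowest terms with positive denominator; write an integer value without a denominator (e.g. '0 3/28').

23/315 11/105

C = [6/35, 9/35, 2/5, 16/35, 17/35, 22/35, 27/35, 4/5, 1]
j=0 picked index 0: u0 ∈ [0, 6/35)
j=1 picked index 1: u0 ∈ [19/315, 46/315)
j=2 picked index 2: u0 ∈ [11/315, 8/45)
j=3 picked index 3: u0 ∈ [1/15, 13/105)
j=4 picked index 5: u0 ∈ [13/315, 58/315)
j=5 picked index 6: u0 ∈ [23/315, 68/315)
j=6 picked index 6: u0 ∈ [-4/105, 11/105)
j=7 picked index 8: u0 ∈ [1/45, 2/9)
j=8 picked index 8: u0 ∈ [-4/45, 1/9)
intersection: [23/315, 11/105)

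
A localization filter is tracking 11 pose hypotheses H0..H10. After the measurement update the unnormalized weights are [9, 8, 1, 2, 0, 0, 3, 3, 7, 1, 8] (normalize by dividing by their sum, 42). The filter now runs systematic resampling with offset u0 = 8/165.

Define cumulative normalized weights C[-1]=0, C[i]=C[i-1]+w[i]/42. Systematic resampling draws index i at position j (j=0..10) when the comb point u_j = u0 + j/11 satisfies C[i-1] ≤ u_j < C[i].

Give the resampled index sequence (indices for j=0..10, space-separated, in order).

0 0 1 1 2 6 7 8 8 10 10

C = [3/14, 17/42, 3/7, 10/21, 10/21, 10/21, 23/42, 13/21, 11/14, 17/21, 1]
j=0: u_0=8/165 ∈ [0, 3/14) → index 0
j=1: u_1=23/165 ∈ [0, 3/14) → index 0
j=2: u_2=38/165 ∈ [3/14, 17/42) → index 1
j=3: u_3=53/165 ∈ [3/14, 17/42) → index 1
j=4: u_4=68/165 ∈ [17/42, 3/7) → index 2
j=5: u_5=83/165 ∈ [10/21, 23/42) → index 6
j=6: u_6=98/165 ∈ [23/42, 13/21) → index 7
j=7: u_7=113/165 ∈ [13/21, 11/14) → index 8
j=8: u_8=128/165 ∈ [13/21, 11/14) → index 8
j=9: u_9=13/15 ∈ [17/21, 1) → index 10
j=10: u_10=158/165 ∈ [17/21, 1) → index 10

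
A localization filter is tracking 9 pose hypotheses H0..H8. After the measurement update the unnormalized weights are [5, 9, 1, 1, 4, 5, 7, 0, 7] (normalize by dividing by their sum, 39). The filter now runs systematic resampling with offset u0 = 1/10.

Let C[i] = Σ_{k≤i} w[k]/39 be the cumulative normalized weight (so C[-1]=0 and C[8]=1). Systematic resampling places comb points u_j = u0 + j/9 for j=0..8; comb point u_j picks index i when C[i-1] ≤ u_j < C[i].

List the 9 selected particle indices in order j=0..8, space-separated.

C = [5/39, 14/39, 5/13, 16/39, 20/39, 25/39, 32/39, 32/39, 1]
j=0: u_0=1/10 ∈ [0, 5/39) → index 0
j=1: u_1=19/90 ∈ [5/39, 14/39) → index 1
j=2: u_2=29/90 ∈ [5/39, 14/39) → index 1
j=3: u_3=13/30 ∈ [16/39, 20/39) → index 4
j=4: u_4=49/90 ∈ [20/39, 25/39) → index 5
j=5: u_5=59/90 ∈ [25/39, 32/39) → index 6
j=6: u_6=23/30 ∈ [25/39, 32/39) → index 6
j=7: u_7=79/90 ∈ [32/39, 1) → index 8
j=8: u_8=89/90 ∈ [32/39, 1) → index 8

0 1 1 4 5 6 6 8 8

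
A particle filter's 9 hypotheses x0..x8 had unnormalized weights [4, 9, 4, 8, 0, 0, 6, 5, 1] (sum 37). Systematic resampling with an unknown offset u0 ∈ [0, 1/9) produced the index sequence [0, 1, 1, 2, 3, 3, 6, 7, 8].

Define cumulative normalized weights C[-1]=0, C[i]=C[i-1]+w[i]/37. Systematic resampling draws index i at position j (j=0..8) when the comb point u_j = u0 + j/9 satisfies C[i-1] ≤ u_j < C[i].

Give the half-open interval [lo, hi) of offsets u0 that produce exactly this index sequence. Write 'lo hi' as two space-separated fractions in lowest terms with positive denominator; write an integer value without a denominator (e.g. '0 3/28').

C = [4/37, 13/37, 17/37, 25/37, 25/37, 25/37, 31/37, 36/37, 1]
j=0 picked index 0: u0 ∈ [0, 4/37)
j=1 picked index 1: u0 ∈ [-1/333, 80/333)
j=2 picked index 1: u0 ∈ [-38/333, 43/333)
j=3 picked index 2: u0 ∈ [2/111, 14/111)
j=4 picked index 3: u0 ∈ [5/333, 77/333)
j=5 picked index 3: u0 ∈ [-32/333, 40/333)
j=6 picked index 6: u0 ∈ [1/111, 19/111)
j=7 picked index 7: u0 ∈ [20/333, 65/333)
j=8 picked index 8: u0 ∈ [28/333, 1/9)
intersection: [28/333, 4/37)

28/333 4/37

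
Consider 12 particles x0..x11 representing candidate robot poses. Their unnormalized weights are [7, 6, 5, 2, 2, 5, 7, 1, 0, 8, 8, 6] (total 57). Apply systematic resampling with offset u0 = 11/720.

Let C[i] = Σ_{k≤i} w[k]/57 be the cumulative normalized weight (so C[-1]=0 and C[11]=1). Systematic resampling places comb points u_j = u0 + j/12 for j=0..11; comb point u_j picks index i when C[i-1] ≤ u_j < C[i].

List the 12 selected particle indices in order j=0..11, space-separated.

C = [7/57, 13/57, 6/19, 20/57, 22/57, 9/19, 34/57, 35/57, 35/57, 43/57, 17/19, 1]
j=0: u_0=11/720 ∈ [0, 7/57) → index 0
j=1: u_1=71/720 ∈ [0, 7/57) → index 0
j=2: u_2=131/720 ∈ [7/57, 13/57) → index 1
j=3: u_3=191/720 ∈ [13/57, 6/19) → index 2
j=4: u_4=251/720 ∈ [6/19, 20/57) → index 3
j=5: u_5=311/720 ∈ [22/57, 9/19) → index 5
j=6: u_6=371/720 ∈ [9/19, 34/57) → index 6
j=7: u_7=431/720 ∈ [34/57, 35/57) → index 7
j=8: u_8=491/720 ∈ [35/57, 43/57) → index 9
j=9: u_9=551/720 ∈ [43/57, 17/19) → index 10
j=10: u_10=611/720 ∈ [43/57, 17/19) → index 10
j=11: u_11=671/720 ∈ [17/19, 1) → index 11

0 0 1 2 3 5 6 7 9 10 10 11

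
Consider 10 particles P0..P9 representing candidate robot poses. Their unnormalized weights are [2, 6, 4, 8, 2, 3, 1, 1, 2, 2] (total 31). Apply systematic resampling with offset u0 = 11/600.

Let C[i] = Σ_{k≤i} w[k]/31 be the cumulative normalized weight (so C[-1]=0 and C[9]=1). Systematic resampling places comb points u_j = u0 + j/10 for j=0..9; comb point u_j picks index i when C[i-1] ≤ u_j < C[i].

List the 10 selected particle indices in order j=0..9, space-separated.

0 1 1 2 3 3 3 5 6 8

C = [2/31, 8/31, 12/31, 20/31, 22/31, 25/31, 26/31, 27/31, 29/31, 1]
j=0: u_0=11/600 ∈ [0, 2/31) → index 0
j=1: u_1=71/600 ∈ [2/31, 8/31) → index 1
j=2: u_2=131/600 ∈ [2/31, 8/31) → index 1
j=3: u_3=191/600 ∈ [8/31, 12/31) → index 2
j=4: u_4=251/600 ∈ [12/31, 20/31) → index 3
j=5: u_5=311/600 ∈ [12/31, 20/31) → index 3
j=6: u_6=371/600 ∈ [12/31, 20/31) → index 3
j=7: u_7=431/600 ∈ [22/31, 25/31) → index 5
j=8: u_8=491/600 ∈ [25/31, 26/31) → index 6
j=9: u_9=551/600 ∈ [27/31, 29/31) → index 8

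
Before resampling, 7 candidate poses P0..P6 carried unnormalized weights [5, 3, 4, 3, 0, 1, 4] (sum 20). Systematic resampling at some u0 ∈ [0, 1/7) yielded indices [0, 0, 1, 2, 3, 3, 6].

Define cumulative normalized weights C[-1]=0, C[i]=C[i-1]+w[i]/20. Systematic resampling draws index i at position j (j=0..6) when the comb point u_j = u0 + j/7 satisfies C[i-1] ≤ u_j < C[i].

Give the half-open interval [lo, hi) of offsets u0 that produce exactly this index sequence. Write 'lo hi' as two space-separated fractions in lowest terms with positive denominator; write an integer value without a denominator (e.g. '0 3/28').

1/35 1/28

C = [1/4, 2/5, 3/5, 3/4, 3/4, 4/5, 1]
j=0 picked index 0: u0 ∈ [0, 1/4)
j=1 picked index 0: u0 ∈ [-1/7, 3/28)
j=2 picked index 1: u0 ∈ [-1/28, 4/35)
j=3 picked index 2: u0 ∈ [-1/35, 6/35)
j=4 picked index 3: u0 ∈ [1/35, 5/28)
j=5 picked index 3: u0 ∈ [-4/35, 1/28)
j=6 picked index 6: u0 ∈ [-2/35, 1/7)
intersection: [1/35, 1/28)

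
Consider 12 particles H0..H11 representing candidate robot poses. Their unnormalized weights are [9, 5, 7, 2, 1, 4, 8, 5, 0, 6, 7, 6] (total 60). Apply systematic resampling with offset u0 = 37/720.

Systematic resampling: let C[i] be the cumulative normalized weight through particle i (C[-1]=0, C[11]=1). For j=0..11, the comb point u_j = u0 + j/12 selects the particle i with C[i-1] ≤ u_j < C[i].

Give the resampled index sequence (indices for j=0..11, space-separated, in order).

C = [3/20, 7/30, 7/20, 23/60, 2/5, 7/15, 3/5, 41/60, 41/60, 47/60, 9/10, 1]
j=0: u_0=37/720 ∈ [0, 3/20) → index 0
j=1: u_1=97/720 ∈ [0, 3/20) → index 0
j=2: u_2=157/720 ∈ [3/20, 7/30) → index 1
j=3: u_3=217/720 ∈ [7/30, 7/20) → index 2
j=4: u_4=277/720 ∈ [23/60, 2/5) → index 4
j=5: u_5=337/720 ∈ [7/15, 3/5) → index 6
j=6: u_6=397/720 ∈ [7/15, 3/5) → index 6
j=7: u_7=457/720 ∈ [3/5, 41/60) → index 7
j=8: u_8=517/720 ∈ [41/60, 47/60) → index 9
j=9: u_9=577/720 ∈ [47/60, 9/10) → index 10
j=10: u_10=637/720 ∈ [47/60, 9/10) → index 10
j=11: u_11=697/720 ∈ [9/10, 1) → index 11

0 0 1 2 4 6 6 7 9 10 10 11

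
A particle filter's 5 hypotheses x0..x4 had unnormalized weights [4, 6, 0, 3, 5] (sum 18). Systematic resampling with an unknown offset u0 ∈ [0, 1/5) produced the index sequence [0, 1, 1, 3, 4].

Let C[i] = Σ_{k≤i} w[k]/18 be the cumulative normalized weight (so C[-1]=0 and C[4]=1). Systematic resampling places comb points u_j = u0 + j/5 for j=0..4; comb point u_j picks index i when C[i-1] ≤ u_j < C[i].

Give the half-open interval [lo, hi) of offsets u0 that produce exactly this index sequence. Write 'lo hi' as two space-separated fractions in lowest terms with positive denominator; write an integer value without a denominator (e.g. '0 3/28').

1/45 11/90

C = [2/9, 5/9, 5/9, 13/18, 1]
j=0 picked index 0: u0 ∈ [0, 2/9)
j=1 picked index 1: u0 ∈ [1/45, 16/45)
j=2 picked index 1: u0 ∈ [-8/45, 7/45)
j=3 picked index 3: u0 ∈ [-2/45, 11/90)
j=4 picked index 4: u0 ∈ [-7/90, 1/5)
intersection: [1/45, 11/90)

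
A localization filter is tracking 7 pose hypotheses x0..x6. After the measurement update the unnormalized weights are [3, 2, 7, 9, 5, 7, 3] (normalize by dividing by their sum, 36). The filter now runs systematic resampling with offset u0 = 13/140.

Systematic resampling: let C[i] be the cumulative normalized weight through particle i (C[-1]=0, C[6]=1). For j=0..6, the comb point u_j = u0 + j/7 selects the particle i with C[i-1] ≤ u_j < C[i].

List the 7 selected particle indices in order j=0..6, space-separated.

C = [1/12, 5/36, 1/3, 7/12, 13/18, 11/12, 1]
j=0: u_0=13/140 ∈ [1/12, 5/36) → index 1
j=1: u_1=33/140 ∈ [5/36, 1/3) → index 2
j=2: u_2=53/140 ∈ [1/3, 7/12) → index 3
j=3: u_3=73/140 ∈ [1/3, 7/12) → index 3
j=4: u_4=93/140 ∈ [7/12, 13/18) → index 4
j=5: u_5=113/140 ∈ [13/18, 11/12) → index 5
j=6: u_6=19/20 ∈ [11/12, 1) → index 6

1 2 3 3 4 5 6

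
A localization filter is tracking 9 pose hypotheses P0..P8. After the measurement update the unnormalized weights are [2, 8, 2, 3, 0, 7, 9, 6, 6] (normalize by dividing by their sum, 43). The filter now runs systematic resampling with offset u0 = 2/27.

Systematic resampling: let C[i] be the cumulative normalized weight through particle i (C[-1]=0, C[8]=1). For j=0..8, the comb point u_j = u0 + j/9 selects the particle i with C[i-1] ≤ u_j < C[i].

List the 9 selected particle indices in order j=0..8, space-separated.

C = [2/43, 10/43, 12/43, 15/43, 15/43, 22/43, 31/43, 37/43, 1]
j=0: u_0=2/27 ∈ [2/43, 10/43) → index 1
j=1: u_1=5/27 ∈ [2/43, 10/43) → index 1
j=2: u_2=8/27 ∈ [12/43, 15/43) → index 3
j=3: u_3=11/27 ∈ [15/43, 22/43) → index 5
j=4: u_4=14/27 ∈ [22/43, 31/43) → index 6
j=5: u_5=17/27 ∈ [22/43, 31/43) → index 6
j=6: u_6=20/27 ∈ [31/43, 37/43) → index 7
j=7: u_7=23/27 ∈ [31/43, 37/43) → index 7
j=8: u_8=26/27 ∈ [37/43, 1) → index 8

1 1 3 5 6 6 7 7 8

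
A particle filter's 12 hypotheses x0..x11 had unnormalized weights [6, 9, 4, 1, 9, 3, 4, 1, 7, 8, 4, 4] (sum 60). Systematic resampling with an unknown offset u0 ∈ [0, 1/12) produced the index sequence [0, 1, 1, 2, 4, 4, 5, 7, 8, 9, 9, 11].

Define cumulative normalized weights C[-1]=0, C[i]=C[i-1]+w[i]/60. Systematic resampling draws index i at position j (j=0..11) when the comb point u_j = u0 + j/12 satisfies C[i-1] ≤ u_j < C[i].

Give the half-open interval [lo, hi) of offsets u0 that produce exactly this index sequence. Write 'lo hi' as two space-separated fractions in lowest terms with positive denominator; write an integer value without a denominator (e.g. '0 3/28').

1/60 1/30

C = [1/10, 1/4, 19/60, 1/3, 29/60, 8/15, 3/5, 37/60, 11/15, 13/15, 14/15, 1]
j=0 picked index 0: u0 ∈ [0, 1/10)
j=1 picked index 1: u0 ∈ [1/60, 1/6)
j=2 picked index 1: u0 ∈ [-1/15, 1/12)
j=3 picked index 2: u0 ∈ [0, 1/15)
j=4 picked index 4: u0 ∈ [0, 3/20)
j=5 picked index 4: u0 ∈ [-1/12, 1/15)
j=6 picked index 5: u0 ∈ [-1/60, 1/30)
j=7 picked index 7: u0 ∈ [1/60, 1/30)
j=8 picked index 8: u0 ∈ [-1/20, 1/15)
j=9 picked index 9: u0 ∈ [-1/60, 7/60)
j=10 picked index 9: u0 ∈ [-1/10, 1/30)
j=11 picked index 11: u0 ∈ [1/60, 1/12)
intersection: [1/60, 1/30)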